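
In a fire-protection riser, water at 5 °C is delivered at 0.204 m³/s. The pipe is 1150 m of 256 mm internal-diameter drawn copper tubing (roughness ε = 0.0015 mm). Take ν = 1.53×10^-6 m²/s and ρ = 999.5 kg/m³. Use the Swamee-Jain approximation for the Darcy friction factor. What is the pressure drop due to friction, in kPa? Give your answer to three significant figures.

Δp ≈ 443 kPa

V = 4Q/(πD²) = 4·0.204/(π·0.256²) = 3.963 m/s
Re = VD/ν = 3.963·0.256/1.53×10^-6 = 6.63×10^5 → turbulent
ε/D = 0.0015/256 = 5.86×10^-6
Swamee-Jain: f = 0.01257
h_f = f(L/D)V²/(2g) = 0.01257·(1150/0.256)·3.963²/(2·9.81) = 45.20 m
Δp = ρg·h_f = 999.5·9.81·45.20 = 443.2 kPa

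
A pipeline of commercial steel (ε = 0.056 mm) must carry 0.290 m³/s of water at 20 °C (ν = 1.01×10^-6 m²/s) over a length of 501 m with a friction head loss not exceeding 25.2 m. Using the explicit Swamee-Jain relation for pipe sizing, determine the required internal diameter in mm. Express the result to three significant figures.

Swamee-Jain (Type III): D = 0.66·[ε^1.25·(LQ²/(gh_f))^4.75 + ν·Q^9.4·(L/(gh_f))^5.2]^0.04
LQ²/(gh_f) = 0.1704; L/(gh_f) = 2.027
Term 1 = ε^1.25·(…)^4.75 = 1.08×10^-9; Term 2 = ν·Q^9.4·(…)^5.2 = 3.52×10^-10
D = 0.66·(1.08×10^-9 + 3.52×10^-10)^0.04 = 0.2923 m = 292 mm
Check: V = 4.32 m/s, Re = 1.25×10^6, f = 0.01450, h_f = 23.7 m ≈ 25.2 m ✓

D ≈ 292 mm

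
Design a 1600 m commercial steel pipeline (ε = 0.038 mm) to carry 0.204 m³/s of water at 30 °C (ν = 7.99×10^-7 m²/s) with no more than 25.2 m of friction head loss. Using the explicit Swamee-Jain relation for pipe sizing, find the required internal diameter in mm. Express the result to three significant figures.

D ≈ 316 mm

Swamee-Jain (Type III): D = 0.66·[ε^1.25·(LQ²/(gh_f))^4.75 + ν·Q^9.4·(L/(gh_f))^5.2]^0.04
LQ²/(gh_f) = 0.2693; L/(gh_f) = 6.472
Term 1 = ε^1.25·(…)^4.75 = 5.87×10^-9; Term 2 = ν·Q^9.4·(…)^5.2 = 4.27×10^-9
D = 0.66·(5.87×10^-9 + 4.27×10^-9)^0.04 = 0.3161 m = 316 mm
Check: V = 2.60 m/s, Re = 1.03×10^6, f = 0.01377, h_f = 24.0 m ≈ 25.2 m ✓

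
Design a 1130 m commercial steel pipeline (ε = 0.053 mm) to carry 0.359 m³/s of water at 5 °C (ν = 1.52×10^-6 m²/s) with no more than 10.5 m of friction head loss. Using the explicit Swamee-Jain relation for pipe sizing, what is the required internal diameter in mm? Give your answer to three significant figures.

Swamee-Jain (Type III): D = 0.66·[ε^1.25·(LQ²/(gh_f))^4.75 + ν·Q^9.4·(L/(gh_f))^5.2]^0.04
LQ²/(gh_f) = 1.414; L/(gh_f) = 10.97
Term 1 = ε^1.25·(…)^4.75 = 2.34×10^-5; Term 2 = ν·Q^9.4·(…)^5.2 = 2.56×10^-5
D = 0.66·(2.34×10^-5 + 2.56×10^-5)^0.04 = 0.4438 m = 444 mm
Check: V = 2.32 m/s, Re = 6.78×10^5, f = 0.01425, h_f = 9.96 m ≈ 10.5 m ✓

D ≈ 444 mm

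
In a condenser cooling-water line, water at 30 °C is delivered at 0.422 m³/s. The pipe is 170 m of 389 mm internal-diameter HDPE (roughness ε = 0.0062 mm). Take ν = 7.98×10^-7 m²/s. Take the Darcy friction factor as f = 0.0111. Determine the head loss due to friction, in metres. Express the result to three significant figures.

V = 4Q/(πD²) = 4·0.422/(π·0.389²) = 3.551 m/s
h_f = f(L/D)V²/(2g) = 0.01110·(170/0.389)·3.551²/(2·9.81) = 3.117 m

h_f ≈ 3.12 m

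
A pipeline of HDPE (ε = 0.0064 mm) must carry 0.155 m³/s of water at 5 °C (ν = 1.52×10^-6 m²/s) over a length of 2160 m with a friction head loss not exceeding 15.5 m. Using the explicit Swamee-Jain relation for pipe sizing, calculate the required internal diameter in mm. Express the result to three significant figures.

Swamee-Jain (Type III): D = 0.66·[ε^1.25·(LQ²/(gh_f))^4.75 + ν·Q^9.4·(L/(gh_f))^5.2]^0.04
LQ²/(gh_f) = 0.3413; L/(gh_f) = 14.21
Term 1 = ε^1.25·(…)^4.75 = 1.95×10^-9; Term 2 = ν·Q^9.4·(…)^5.2 = 3.66×10^-8
D = 0.66·(1.95×10^-9 + 3.66×10^-8)^0.04 = 0.3334 m = 333 mm
Check: V = 1.78 m/s, Re = 3.89×10^5, f = 0.01396, h_f = 14.5 m ≈ 15.5 m ✓

D ≈ 333 mm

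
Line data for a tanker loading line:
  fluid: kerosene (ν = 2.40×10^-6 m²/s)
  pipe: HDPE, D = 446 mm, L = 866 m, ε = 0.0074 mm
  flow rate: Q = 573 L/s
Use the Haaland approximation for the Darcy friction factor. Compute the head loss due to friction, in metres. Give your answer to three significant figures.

V = 4Q/(πD²) = 4·0.573/(π·0.446²) = 3.668 m/s
Re = VD/ν = 3.668·0.446/2.40×10^-6 = 6.82×10^5 → turbulent
ε/D = 0.0074/446 = 1.66×10^-5
Haaland: f = 0.01261
h_f = f(L/D)V²/(2g) = 0.01261·(866/0.446)·3.668²/(2·9.81) = 16.79 m

h_f ≈ 16.8 m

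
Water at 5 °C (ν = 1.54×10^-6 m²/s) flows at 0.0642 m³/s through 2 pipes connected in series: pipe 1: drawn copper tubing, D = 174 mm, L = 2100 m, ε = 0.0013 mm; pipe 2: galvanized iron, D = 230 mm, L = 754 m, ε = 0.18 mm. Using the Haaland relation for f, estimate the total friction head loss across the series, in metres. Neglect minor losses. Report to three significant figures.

H ≈ 72.3 m

Pipe 1: V = 2.700 m/s, Re = 3.05×10^5, ε/D = 7.47×10^-6, f = 0.01436, h_1 = f(L/D)V²/2g = 64.38 m
Pipe 2: V = 1.545 m/s, Re = 2.31×10^5, ε/D = 7.83×10^-4, f = 0.01982, h_2 = f(L/D)V²/2g = 7.909 m
Series → Q common, losses add: H = Σh = 72.29 m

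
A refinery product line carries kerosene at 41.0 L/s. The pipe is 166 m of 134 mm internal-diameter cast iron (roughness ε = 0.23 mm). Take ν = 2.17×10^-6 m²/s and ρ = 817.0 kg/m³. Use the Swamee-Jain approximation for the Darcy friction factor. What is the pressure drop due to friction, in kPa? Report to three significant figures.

V = 4Q/(πD²) = 4·0.0410/(π·0.134²) = 2.907 m/s
Re = VD/ν = 2.907·0.134/2.17×10^-6 = 1.80×10^5 → turbulent
ε/D = 0.23/134 = 0.00172
Swamee-Jain: f = 0.02377
h_f = f(L/D)V²/(2g) = 0.02377·(166/0.134)·2.907²/(2·9.81) = 12.68 m
Δp = ρg·h_f = 817.0·9.81·12.68 = 101.7 kPa

Δp ≈ 102 kPa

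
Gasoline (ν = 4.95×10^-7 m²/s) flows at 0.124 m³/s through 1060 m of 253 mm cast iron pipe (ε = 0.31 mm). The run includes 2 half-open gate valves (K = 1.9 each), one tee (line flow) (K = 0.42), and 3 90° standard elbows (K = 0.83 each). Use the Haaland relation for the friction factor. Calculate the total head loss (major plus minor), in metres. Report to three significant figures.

H_L ≈ 29.2 m

V = 4Q/(πD²) = 2.467 m/s; V²/2g = 0.3101 m
Re = 1.26×10^6, ε/D = 0.00123 → f = 0.02087 (Haaland)
Major: h_f = f(L/D)·V²/2g = 0.02087·4190·0.3101 = 27.11 m
Minor: ΣK = 6.71; h_m = ΣK·V²/2g = 2.081 m
Total H_L = 27.11 + 2.081 = 29.19 m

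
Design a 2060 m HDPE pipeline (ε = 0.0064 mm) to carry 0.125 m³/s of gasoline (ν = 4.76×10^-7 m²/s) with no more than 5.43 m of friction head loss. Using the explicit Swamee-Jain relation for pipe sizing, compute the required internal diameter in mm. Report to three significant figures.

Swamee-Jain (Type III): D = 0.66·[ε^1.25·(LQ²/(gh_f))^4.75 + ν·Q^9.4·(L/(gh_f))^5.2]^0.04
LQ²/(gh_f) = 0.6043; L/(gh_f) = 38.67
Term 1 = ε^1.25·(…)^4.75 = 2.94×10^-8; Term 2 = ν·Q^9.4·(…)^5.2 = 2.77×10^-7
D = 0.66·(2.94×10^-8 + 2.77×10^-7)^0.04 = 0.3623 m = 362 mm
Check: V = 1.21 m/s, Re = 9.23×10^5, f = 0.01217, h_f = 5.19 m ≈ 5.43 m ✓

D ≈ 362 mm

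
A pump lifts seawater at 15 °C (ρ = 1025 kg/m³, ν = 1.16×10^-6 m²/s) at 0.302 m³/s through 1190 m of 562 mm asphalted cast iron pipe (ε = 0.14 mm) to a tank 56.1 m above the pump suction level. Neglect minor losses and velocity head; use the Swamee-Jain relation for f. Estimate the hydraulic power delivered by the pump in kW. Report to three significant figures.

V = 4Q/(πD²) = 1.217 m/s; Re = 5.90×10^5; ε/D = 2.49×10^-4; f = 0.01576
h_f = f(L/D)V²/2g = 2.521 m
Total head H = z + h_f = 56.1 + 2.521 = 58.62 m
P_hyd = ρgQH = 1025·9.81·0.302·58.62 = 178.0 kW

P_hyd ≈ 178 kW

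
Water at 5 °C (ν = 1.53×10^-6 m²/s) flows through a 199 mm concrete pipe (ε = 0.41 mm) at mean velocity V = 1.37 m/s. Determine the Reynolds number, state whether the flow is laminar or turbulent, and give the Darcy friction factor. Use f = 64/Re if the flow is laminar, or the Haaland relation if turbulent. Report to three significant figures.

Re = VD/ν = 1.370·0.199/1.53×10^-6 = 1.78×10^5
Re > 4000 → turbulent; ε/D = 0.00206
Haaland: f = 0.02451

Re ≈ 1.78×10^5; turbulent; f ≈ 0.0245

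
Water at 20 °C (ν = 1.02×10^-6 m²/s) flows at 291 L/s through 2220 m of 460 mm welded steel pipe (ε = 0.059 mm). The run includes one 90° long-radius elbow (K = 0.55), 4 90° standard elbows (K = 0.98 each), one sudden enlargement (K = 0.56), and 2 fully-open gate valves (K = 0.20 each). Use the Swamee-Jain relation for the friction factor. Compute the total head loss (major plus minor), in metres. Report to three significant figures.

V = 4Q/(πD²) = 1.751 m/s; V²/2g = 0.1563 m
Re = 7.90×10^5, ε/D = 1.28×10^-4 → f = 0.01416 (Swamee-Jain)
Major: h_f = f(L/D)·V²/2g = 0.01416·4826·0.1563 = 10.68 m
Minor: ΣK = 5.43; h_m = ΣK·V²/2g = 0.8485 m
Total H_L = 10.68 + 0.8485 = 11.53 m

H_L ≈ 11.5 m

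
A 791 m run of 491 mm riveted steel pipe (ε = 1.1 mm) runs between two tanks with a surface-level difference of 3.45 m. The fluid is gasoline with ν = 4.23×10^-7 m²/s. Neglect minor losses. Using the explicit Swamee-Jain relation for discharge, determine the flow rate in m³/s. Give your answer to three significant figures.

Q ≈ 0.249 m³/s

Swamee-Jain (Type II): Q = -0.965·√(gD⁵h_f/L)·ln[ε/(3.7D) + √(3.17ν²L/(gD³h_f))]
√(gD⁵h_f/L) = √(9.81·0.491⁵·3.45/791) = 0.03494
ε/(3.7D) = 6.05×10^-4; √(3.17ν²L/(gD³h_f)) = 1.06×10^-5
Q = -0.965·0.03494·ln(6.161×10^-4) = 0.2493 m³/s
Check: V = 1.32 m/s, Re = 1.53×10^6, f = 0.02431, h_f = 3.46 m ≈ 3.45 m ✓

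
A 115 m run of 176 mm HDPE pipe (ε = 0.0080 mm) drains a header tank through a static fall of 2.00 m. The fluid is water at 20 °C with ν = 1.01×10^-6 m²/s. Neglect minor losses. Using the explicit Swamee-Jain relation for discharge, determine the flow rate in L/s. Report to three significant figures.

Q ≈ 49.5 L/s

Swamee-Jain (Type II): Q = -0.965·√(gD⁵h_f/L)·ln[ε/(3.7D) + √(3.17ν²L/(gD³h_f))]
√(gD⁵h_f/L) = √(9.81·0.176⁵·2.00/115) = 0.005368
ε/(3.7D) = 1.23×10^-5; √(3.17ν²L/(gD³h_f)) = 5.90×10^-5
Q = -0.965·0.005368·ln(7.125×10^-5) = 0.04946 m³/s
Check: V = 2.03 m/s, Re = 3.54×10^5, f = 0.01450, h_f = 2.00 m ≈ 2.00 m ✓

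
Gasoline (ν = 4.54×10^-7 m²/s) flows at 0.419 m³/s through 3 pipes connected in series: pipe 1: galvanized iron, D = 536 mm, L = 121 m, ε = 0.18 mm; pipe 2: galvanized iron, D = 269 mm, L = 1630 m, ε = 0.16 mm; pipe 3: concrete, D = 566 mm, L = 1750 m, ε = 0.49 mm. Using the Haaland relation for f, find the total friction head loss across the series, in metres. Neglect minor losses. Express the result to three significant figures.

H ≈ 303 m

Pipe 1: V = 1.857 m/s, Re = 2.19×10^6, ε/D = 3.36×10^-4, f = 0.01561, h_1 = f(L/D)V²/2g = 0.6193 m
Pipe 2: V = 7.373 m/s, Re = 4.37×10^6, ε/D = 5.95×10^-4, f = 0.01750, h_2 = f(L/D)V²/2g = 293.7 m
Pipe 3: V = 1.665 m/s, Re = 2.08×10^6, ε/D = 8.66×10^-4, f = 0.01915, h_3 = f(L/D)V²/2g = 8.367 m
Series → Q common, losses add: H = Σh = 302.7 m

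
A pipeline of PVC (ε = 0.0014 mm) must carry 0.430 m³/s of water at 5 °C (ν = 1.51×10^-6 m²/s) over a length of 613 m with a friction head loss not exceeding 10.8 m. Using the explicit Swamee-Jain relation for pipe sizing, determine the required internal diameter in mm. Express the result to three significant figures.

Swamee-Jain (Type III): D = 0.66·[ε^1.25·(LQ²/(gh_f))^4.75 + ν·Q^9.4·(L/(gh_f))^5.2]^0.04
LQ²/(gh_f) = 1.070; L/(gh_f) = 5.786
Term 1 = ε^1.25·(…)^4.75 = 6.64×10^-8; Term 2 = ν·Q^9.4·(…)^5.2 = 4.99×10^-6
D = 0.66·(6.64×10^-8 + 4.99×10^-6)^0.04 = 0.4052 m = 405 mm
Check: V = 3.33 m/s, Re = 8.95×10^5, f = 0.01191, h_f = 10.2 m ≈ 10.8 m ✓

D ≈ 405 mm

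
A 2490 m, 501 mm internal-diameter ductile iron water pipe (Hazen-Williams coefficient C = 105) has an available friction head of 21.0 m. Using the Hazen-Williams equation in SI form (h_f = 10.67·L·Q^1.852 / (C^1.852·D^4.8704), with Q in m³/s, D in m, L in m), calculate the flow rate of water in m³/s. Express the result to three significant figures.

Rearranging: Q = [h_f·C^1.852·D^4.8704 / (10.67·L)]^(1/1.852)
Q = [21.0·105^1.852·0.501^4.8704 / (10.67·2490)]^0.540 = 0.3604 m³/s

Q ≈ 0.360 m³/s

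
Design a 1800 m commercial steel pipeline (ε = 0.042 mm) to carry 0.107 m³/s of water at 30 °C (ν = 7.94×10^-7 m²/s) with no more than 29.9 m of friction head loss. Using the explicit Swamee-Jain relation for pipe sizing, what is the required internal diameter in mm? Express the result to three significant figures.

D ≈ 246 mm

Swamee-Jain (Type III): D = 0.66·[ε^1.25·(LQ²/(gh_f))^4.75 + ν·Q^9.4·(L/(gh_f))^5.2]^0.04
LQ²/(gh_f) = 0.07026; L/(gh_f) = 6.137
Term 1 = ε^1.25·(…)^4.75 = 1.12×10^-11; Term 2 = ν·Q^9.4·(…)^5.2 = 7.47×10^-12
D = 0.66·(1.12×10^-11 + 7.47×10^-12)^0.04 = 0.2457 m = 246 mm
Check: V = 2.26 m/s, Re = 6.98×10^5, f = 0.01481, h_f = 28.1 m ≈ 29.9 m ✓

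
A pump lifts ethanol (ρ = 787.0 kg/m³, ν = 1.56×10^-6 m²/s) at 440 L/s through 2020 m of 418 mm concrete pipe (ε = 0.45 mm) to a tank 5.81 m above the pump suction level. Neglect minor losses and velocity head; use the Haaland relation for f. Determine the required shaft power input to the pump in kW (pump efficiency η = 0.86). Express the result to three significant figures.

P_shaft ≈ 226 kW

V = 4Q/(πD²) = 3.206 m/s; Re = 8.59×10^5; ε/D = 0.00108; f = 0.02033
h_f = f(L/D)V²/2g = 51.47 m
Total head H = z + h_f = 5.81 + 51.47 = 57.28 m
P_hyd = ρgQH = 787.0·9.81·0.440·57.28 = 194.6 kW
P_shaft = P_hyd/η = 194.6/0.86 = 226.3 kW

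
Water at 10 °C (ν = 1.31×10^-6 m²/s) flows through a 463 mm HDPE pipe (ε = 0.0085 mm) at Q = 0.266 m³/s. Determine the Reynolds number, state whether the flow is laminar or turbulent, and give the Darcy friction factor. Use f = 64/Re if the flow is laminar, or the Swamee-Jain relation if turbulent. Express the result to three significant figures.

Re ≈ 5.58×10^5; turbulent; f ≈ 0.0131

V = 4Q/(πD²) = 1.580 m/s
Re = VD/ν = 1.580·0.463/1.31×10^-6 = 5.58×10^5
Re > 4000 → turbulent; ε/D = 1.84×10^-5
Swamee-Jain: f = 0.01315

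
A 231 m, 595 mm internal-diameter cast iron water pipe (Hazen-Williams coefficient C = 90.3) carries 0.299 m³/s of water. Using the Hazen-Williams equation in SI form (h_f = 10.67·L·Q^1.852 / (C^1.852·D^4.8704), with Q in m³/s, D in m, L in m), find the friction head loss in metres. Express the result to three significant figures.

h_f ≈ 0.789 m

h_f = 10.67·231·0.299^1.852 / (90.3^1.852·0.595^4.8704) = 0.7888 m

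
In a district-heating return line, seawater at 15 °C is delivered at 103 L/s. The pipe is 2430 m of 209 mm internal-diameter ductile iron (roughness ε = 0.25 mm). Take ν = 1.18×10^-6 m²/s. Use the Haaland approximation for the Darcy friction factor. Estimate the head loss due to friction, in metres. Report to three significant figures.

h_f ≈ 112 m

V = 4Q/(πD²) = 4·0.103/(π·0.209²) = 3.002 m/s
Re = VD/ν = 3.002·0.209/1.18×10^-6 = 5.32×10^5 → turbulent
ε/D = 0.25/209 = 0.00120
Haaland: f = 0.02100
h_f = f(L/D)V²/(2g) = 0.02100·(2430/0.209)·3.002²/(2·9.81) = 112.2 m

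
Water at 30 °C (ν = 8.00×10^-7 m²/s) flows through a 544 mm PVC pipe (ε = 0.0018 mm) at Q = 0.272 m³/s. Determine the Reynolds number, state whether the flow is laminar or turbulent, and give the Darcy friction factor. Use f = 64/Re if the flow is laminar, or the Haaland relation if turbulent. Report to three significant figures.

Re ≈ 7.96×10^5; turbulent; f ≈ 0.0121

V = 4Q/(πD²) = 1.170 m/s
Re = VD/ν = 1.170·0.544/8.00×10^-7 = 7.96×10^5
Re > 4000 → turbulent; ε/D = 3.31×10^-6
Haaland: f = 0.01209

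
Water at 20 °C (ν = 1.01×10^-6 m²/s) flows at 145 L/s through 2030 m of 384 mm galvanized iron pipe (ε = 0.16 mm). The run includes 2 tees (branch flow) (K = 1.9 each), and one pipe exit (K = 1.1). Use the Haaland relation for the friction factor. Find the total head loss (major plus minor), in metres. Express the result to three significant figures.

V = 4Q/(πD²) = 1.252 m/s; V²/2g = 0.07990 m
Re = 4.76×10^5, ε/D = 4.17×10^-4 → f = 0.01707 (Haaland)
Major: h_f = f(L/D)·V²/2g = 0.01707·5286·0.07990 = 7.209 m
Minor: ΣK = 4.90; h_m = ΣK·V²/2g = 0.3915 m
Total H_L = 7.209 + 0.3915 = 7.601 m

H_L ≈ 7.60 m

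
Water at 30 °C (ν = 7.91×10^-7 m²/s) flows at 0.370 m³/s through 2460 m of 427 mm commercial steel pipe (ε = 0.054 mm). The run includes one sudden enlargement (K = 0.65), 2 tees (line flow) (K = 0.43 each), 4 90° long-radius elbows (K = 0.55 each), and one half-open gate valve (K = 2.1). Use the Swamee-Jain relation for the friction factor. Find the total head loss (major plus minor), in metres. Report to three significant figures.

H_L ≈ 28.6 m

V = 4Q/(πD²) = 2.584 m/s; V²/2g = 0.3403 m
Re = 1.39×10^6, ε/D = 1.26×10^-4 → f = 0.01357 (Swamee-Jain)
Major: h_f = f(L/D)·V²/2g = 0.01357·5761·0.3403 = 26.61 m
Minor: ΣK = 5.81; h_m = ΣK·V²/2g = 1.977 m
Total H_L = 26.61 + 1.977 = 28.59 m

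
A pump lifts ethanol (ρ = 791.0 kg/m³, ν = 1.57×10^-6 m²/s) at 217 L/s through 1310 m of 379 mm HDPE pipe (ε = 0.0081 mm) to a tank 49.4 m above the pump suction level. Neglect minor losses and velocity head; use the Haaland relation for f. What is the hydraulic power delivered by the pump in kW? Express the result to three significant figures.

V = 4Q/(πD²) = 1.923 m/s; Re = 4.64×10^5; ε/D = 2.14×10^-5; f = 0.01348
h_f = f(L/D)V²/2g = 8.785 m
Total head H = z + h_f = 49.4 + 8.785 = 58.19 m
P_hyd = ρgQH = 791.0·9.81·0.217·58.19 = 97.98 kW

P_hyd ≈ 98.0 kW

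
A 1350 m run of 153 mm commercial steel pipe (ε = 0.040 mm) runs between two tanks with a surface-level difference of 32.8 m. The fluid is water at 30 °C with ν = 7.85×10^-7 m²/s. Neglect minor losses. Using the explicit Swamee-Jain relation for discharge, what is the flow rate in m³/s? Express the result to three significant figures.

Swamee-Jain (Type II): Q = -0.965·√(gD⁵h_f/L)·ln[ε/(3.7D) + √(3.17ν²L/(gD³h_f))]
√(gD⁵h_f/L) = √(9.81·0.153⁵·32.8/1350) = 0.004470
ε/(3.7D) = 7.07×10^-5; √(3.17ν²L/(gD³h_f)) = 4.78×10^-5
Q = -0.965·0.004470·ln(1.185×10^-4) = 0.03900 m³/s
Check: V = 2.12 m/s, Re = 4.13×10^5, f = 0.01630, h_f = 33.0 m ≈ 32.8 m ✓

Q ≈ 0.0390 m³/s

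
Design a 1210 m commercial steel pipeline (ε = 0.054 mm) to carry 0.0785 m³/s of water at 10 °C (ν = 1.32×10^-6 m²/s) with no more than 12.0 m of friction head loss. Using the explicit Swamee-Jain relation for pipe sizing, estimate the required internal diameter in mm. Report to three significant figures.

D ≈ 246 mm

Swamee-Jain (Type III): D = 0.66·[ε^1.25·(LQ²/(gh_f))^4.75 + ν·Q^9.4·(L/(gh_f))^5.2]^0.04
LQ²/(gh_f) = 0.06334; L/(gh_f) = 10.28
Term 1 = ε^1.25·(…)^4.75 = 9.41×10^-12; Term 2 = ν·Q^9.4·(…)^5.2 = 9.87×10^-12
D = 0.66·(9.41×10^-12 + 9.87×10^-12)^0.04 = 0.2460 m = 246 mm
Check: V = 1.65 m/s, Re = 3.08×10^5, f = 0.01642, h_f = 11.2 m ≈ 12.0 m ✓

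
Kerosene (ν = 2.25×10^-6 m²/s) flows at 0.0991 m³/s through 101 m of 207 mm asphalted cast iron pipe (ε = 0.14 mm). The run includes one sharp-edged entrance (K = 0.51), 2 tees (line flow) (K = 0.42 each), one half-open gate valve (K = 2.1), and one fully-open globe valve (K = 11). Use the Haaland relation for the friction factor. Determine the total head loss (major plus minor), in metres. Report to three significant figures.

H_L ≈ 10.5 m

V = 4Q/(πD²) = 2.945 m/s; V²/2g = 0.4420 m
Re = 2.71×10^5, ε/D = 6.76×10^-4 → f = 0.01914 (Haaland)
Major: h_f = f(L/D)·V²/2g = 0.01914·487.9·0.4420 = 4.127 m
Minor: ΣK = 14.4; h_m = ΣK·V²/2g = 6.386 m
Total H_L = 4.127 + 6.386 = 10.51 m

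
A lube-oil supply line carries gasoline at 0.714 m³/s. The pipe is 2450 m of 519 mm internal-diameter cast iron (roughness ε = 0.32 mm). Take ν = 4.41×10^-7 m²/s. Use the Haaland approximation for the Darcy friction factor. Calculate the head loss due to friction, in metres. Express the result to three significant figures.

h_f ≈ 48.4 m

V = 4Q/(πD²) = 4·0.714/(π·0.519²) = 3.375 m/s
Re = VD/ν = 3.375·0.519/4.41×10^-7 = 3.97×10^6 → turbulent
ε/D = 0.32/519 = 6.17×10^-4
Haaland: f = 0.01765
h_f = f(L/D)V²/(2g) = 0.01765·(2450/0.519)·3.375²/(2·9.81) = 48.36 m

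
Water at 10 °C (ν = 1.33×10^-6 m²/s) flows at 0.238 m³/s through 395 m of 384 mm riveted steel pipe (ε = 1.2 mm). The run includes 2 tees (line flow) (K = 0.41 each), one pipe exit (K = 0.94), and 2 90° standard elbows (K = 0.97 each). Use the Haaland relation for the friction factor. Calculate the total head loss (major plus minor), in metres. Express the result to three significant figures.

V = 4Q/(πD²) = 2.055 m/s; V²/2g = 0.2153 m
Re = 5.93×10^5, ε/D = 0.00312 → f = 0.02672 (Haaland)
Major: h_f = f(L/D)·V²/2g = 0.02672·1029·0.2153 = 5.917 m
Minor: ΣK = 3.70; h_m = ΣK·V²/2g = 0.7964 m
Total H_L = 5.917 + 0.7964 = 6.713 m

H_L ≈ 6.71 m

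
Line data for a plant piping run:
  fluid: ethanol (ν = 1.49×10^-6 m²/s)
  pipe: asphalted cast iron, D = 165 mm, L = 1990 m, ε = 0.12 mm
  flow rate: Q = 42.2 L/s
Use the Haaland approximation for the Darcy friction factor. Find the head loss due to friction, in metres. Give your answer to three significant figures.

h_f ≈ 47.0 m

V = 4Q/(πD²) = 4·0.0422/(π·0.165²) = 1.974 m/s
Re = VD/ν = 1.974·0.165/1.49×10^-6 = 2.19×10^5 → turbulent
ε/D = 0.12/165 = 7.27×10^-4
Haaland: f = 0.01963
h_f = f(L/D)V²/(2g) = 0.01963·(1990/0.165)·1.974²/(2·9.81) = 47.01 m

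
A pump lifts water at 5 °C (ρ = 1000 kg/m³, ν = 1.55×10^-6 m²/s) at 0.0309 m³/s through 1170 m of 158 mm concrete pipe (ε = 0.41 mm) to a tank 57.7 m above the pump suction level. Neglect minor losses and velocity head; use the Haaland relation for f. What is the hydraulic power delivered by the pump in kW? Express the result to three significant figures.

P_hyd ≈ 24.9 kW

V = 4Q/(πD²) = 1.576 m/s; Re = 1.61×10^5; ε/D = 0.00259; f = 0.02600
h_f = f(L/D)V²/2g = 24.37 m
Total head H = z + h_f = 57.7 + 24.37 = 82.07 m
P_hyd = ρgQH = 1000·9.81·0.0309·82.07 = 24.88 kW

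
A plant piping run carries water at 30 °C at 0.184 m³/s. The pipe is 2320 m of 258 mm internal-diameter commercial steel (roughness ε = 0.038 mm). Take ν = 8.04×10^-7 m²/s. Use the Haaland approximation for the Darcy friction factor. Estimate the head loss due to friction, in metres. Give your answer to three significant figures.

V = 4Q/(πD²) = 4·0.184/(π·0.258²) = 3.520 m/s
Re = VD/ν = 3.520·0.258/8.04×10^-7 = 1.13×10^6 → turbulent
ε/D = 0.038/258 = 1.47×10^-4
Haaland: f = 0.01387
h_f = f(L/D)V²/(2g) = 0.01387·(2320/0.258)·3.520²/(2·9.81) = 78.74 m

h_f ≈ 78.7 m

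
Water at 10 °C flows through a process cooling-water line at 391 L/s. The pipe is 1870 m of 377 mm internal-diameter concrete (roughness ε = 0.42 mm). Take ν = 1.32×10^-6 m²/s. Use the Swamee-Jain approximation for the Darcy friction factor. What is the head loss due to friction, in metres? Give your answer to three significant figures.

V = 4Q/(πD²) = 4·0.391/(π·0.377²) = 3.503 m/s
Re = VD/ν = 3.503·0.377/1.32×10^-6 = 1.00×10^6 → turbulent
ε/D = 0.42/377 = 0.00111
Swamee-Jain: f = 0.02053
h_f = f(L/D)V²/(2g) = 0.02053·(1870/0.377)·3.503²/(2·9.81) = 63.68 m

h_f ≈ 63.7 m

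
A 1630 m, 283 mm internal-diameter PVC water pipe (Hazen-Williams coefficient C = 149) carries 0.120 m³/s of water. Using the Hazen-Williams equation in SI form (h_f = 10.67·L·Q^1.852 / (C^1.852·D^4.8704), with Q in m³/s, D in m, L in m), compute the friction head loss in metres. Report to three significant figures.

h_f = 10.67·1630·0.120^1.852 / (149^1.852·0.283^4.8704) = 15.15 m

h_f ≈ 15.1 m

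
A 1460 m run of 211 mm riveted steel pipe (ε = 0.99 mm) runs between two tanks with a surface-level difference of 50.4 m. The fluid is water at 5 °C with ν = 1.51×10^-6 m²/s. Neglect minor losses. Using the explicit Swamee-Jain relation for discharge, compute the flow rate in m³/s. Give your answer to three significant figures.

Q ≈ 0.0762 m³/s

Swamee-Jain (Type II): Q = -0.965·√(gD⁵h_f/L)·ln[ε/(3.7D) + √(3.17ν²L/(gD³h_f))]
√(gD⁵h_f/L) = √(9.81·0.211⁵·50.4/1460) = 0.01190
ε/(3.7D) = 0.00127; √(3.17ν²L/(gD³h_f)) = 4.77×10^-5
Q = -0.965·0.01190·ln(0.001316) = 0.07618 m³/s
Check: V = 2.18 m/s, Re = 3.04×10^5, f = 0.03025, h_f = 50.6 m ≈ 50.4 m ✓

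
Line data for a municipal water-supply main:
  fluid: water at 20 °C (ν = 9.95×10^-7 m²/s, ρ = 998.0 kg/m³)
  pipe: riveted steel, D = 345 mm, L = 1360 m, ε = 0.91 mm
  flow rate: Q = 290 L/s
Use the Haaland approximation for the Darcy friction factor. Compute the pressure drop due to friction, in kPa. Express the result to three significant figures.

V = 4Q/(πD²) = 4·0.290/(π·0.345²) = 3.102 m/s
Re = VD/ν = 3.102·0.345/9.95×10^-7 = 1.08×10^6 → turbulent
ε/D = 0.91/345 = 0.00264
Haaland: f = 0.02542
h_f = f(L/D)V²/(2g) = 0.02542·(1360/0.345)·3.102²/(2·9.81) = 49.15 m
Δp = ρg·h_f = 998.0·9.81·49.15 = 481.2 kPa

Δp ≈ 481 kPa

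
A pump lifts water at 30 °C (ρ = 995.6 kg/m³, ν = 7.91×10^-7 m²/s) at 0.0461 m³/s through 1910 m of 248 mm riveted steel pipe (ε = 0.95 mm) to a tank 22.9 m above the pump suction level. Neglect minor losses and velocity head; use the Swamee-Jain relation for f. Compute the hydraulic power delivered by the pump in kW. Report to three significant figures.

V = 4Q/(πD²) = 0.9544 m/s; Re = 2.99×10^5; ε/D = 0.00383; f = 0.02858
h_f = f(L/D)V²/2g = 10.22 m
Total head H = z + h_f = 22.9 + 10.22 = 33.12 m
P_hyd = ρgQH = 995.6·9.81·0.0461·33.12 = 14.91 kW

P_hyd ≈ 14.9 kW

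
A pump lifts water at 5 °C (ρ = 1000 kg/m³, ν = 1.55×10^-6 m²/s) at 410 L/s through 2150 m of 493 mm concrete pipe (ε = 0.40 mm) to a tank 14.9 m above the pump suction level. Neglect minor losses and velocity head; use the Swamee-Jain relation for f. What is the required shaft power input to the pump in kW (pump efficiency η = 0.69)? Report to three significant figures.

V = 4Q/(πD²) = 2.148 m/s; Re = 6.83×10^5; ε/D = 8.11×10^-4; f = 0.01930
h_f = f(L/D)V²/2g = 19.79 m
Total head H = z + h_f = 14.9 + 19.79 = 34.69 m
P_hyd = ρgQH = 1000·9.81·0.410·34.69 = 139.5 kW
P_shaft = P_hyd/η = 139.5/0.69 = 202.2 kW

P_shaft ≈ 202 kW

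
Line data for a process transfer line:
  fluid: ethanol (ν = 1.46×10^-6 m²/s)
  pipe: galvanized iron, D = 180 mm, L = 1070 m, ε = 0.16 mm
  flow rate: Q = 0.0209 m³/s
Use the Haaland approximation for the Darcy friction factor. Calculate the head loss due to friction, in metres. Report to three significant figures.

V = 4Q/(πD²) = 4·0.0209/(π·0.180²) = 0.8213 m/s
Re = VD/ν = 0.8213·0.180/1.46×10^-6 = 1.01×10^5 → turbulent
ε/D = 0.16/180 = 8.89×10^-4
Haaland: f = 0.02155
h_f = f(L/D)V²/(2g) = 0.02155·(1070/0.180)·0.8213²/(2·9.81) = 4.404 m

h_f ≈ 4.40 m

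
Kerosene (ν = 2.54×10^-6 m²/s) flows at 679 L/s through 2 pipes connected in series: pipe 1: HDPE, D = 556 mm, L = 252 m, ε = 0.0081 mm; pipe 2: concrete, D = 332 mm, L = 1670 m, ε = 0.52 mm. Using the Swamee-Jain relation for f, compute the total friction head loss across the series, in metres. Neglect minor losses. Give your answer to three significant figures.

H ≈ 353 m

Pipe 1: V = 2.797 m/s, Re = 6.12×10^5, ε/D = 1.46×10^-5, f = 0.01289, h_1 = f(L/D)V²/2g = 2.329 m
Pipe 2: V = 7.843 m/s, Re = 1.03×10^6, ε/D = 0.00157, f = 0.02226, h_2 = f(L/D)V²/2g = 351.1 m
Series → Q common, losses add: H = Σh = 353.5 m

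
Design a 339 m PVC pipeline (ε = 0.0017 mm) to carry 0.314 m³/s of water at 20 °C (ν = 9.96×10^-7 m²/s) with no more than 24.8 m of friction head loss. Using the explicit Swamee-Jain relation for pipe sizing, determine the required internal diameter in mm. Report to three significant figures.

D ≈ 264 mm

Swamee-Jain (Type III): D = 0.66·[ε^1.25·(LQ²/(gh_f))^4.75 + ν·Q^9.4·(L/(gh_f))^5.2]^0.04
LQ²/(gh_f) = 0.1374; L/(gh_f) = 1.393
Term 1 = ε^1.25·(…)^4.75 = 4.93×10^-12; Term 2 = ν·Q^9.4·(…)^5.2 = 1.04×10^-10
D = 0.66·(4.93×10^-12 + 1.04×10^-10)^0.04 = 0.2637 m = 264 mm
Check: V = 5.75 m/s, Re = 1.52×10^6, f = 0.01104, h_f = 23.9 m ≈ 24.8 m ✓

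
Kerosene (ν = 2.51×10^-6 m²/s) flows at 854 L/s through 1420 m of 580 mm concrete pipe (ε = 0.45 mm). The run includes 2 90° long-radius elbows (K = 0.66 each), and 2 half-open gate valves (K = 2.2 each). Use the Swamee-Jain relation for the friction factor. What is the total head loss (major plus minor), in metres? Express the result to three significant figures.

H_L ≈ 27.9 m

V = 4Q/(πD²) = 3.232 m/s; V²/2g = 0.5325 m
Re = 7.47×10^5, ε/D = 7.76×10^-4 → f = 0.01907 (Swamee-Jain)
Major: h_f = f(L/D)·V²/2g = 0.01907·2448·0.5325 = 24.86 m
Minor: ΣK = 5.72; h_m = ΣK·V²/2g = 3.046 m
Total H_L = 24.86 + 3.046 = 27.91 m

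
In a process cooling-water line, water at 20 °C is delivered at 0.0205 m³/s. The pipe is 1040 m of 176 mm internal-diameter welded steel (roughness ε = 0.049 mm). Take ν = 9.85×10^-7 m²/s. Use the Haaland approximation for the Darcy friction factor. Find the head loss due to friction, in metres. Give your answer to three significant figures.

h_f ≈ 3.85 m

V = 4Q/(πD²) = 4·0.0205/(π·0.176²) = 0.8426 m/s
Re = VD/ν = 0.8426·0.176/9.85×10^-7 = 1.51×10^5 → turbulent
ε/D = 0.049/176 = 2.78×10^-4
Haaland: f = 0.01800
h_f = f(L/D)V²/(2g) = 0.01800·(1040/0.176)·0.8426²/(2·9.81) = 3.849 m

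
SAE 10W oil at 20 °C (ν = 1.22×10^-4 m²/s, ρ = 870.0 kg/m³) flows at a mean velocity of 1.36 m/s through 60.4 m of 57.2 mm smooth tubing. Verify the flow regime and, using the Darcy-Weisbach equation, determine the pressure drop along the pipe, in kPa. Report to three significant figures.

Δp ≈ 85.3 kPa

Re = VD/ν = 1.36·0.05720/1.22×10^-4 = 638 → laminar (Re < 2300)
f = 64/Re = 0.1004
h_f = f(L/D)V²/(2g) = 0.1004·(60.4/0.05720)·1.36²/(2·9.81) = 9.991 m
Δp = ρg·h_f = 870.0·9.81·9.991 = 85.27 kPa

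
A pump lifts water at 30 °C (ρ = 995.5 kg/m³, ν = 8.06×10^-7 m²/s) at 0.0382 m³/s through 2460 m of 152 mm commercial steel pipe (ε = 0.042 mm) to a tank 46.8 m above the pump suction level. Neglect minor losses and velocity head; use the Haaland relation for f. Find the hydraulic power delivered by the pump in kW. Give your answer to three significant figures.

V = 4Q/(πD²) = 2.105 m/s; Re = 3.97×10^5; ε/D = 2.76×10^-4; f = 0.01624
h_f = f(L/D)V²/2g = 59.35 m
Total head H = z + h_f = 46.8 + 59.35 = 106.1 m
P_hyd = ρgQH = 995.5·9.81·0.0382·106.1 = 39.60 kW

P_hyd ≈ 39.6 kW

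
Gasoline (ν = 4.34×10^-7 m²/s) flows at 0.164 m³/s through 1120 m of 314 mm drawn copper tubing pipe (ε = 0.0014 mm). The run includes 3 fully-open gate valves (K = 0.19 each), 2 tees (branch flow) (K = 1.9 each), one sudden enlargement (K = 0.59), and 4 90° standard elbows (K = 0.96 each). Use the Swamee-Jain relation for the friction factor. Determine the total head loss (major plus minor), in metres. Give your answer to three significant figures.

V = 4Q/(πD²) = 2.118 m/s; V²/2g = 0.2286 m
Re = 1.53×10^6, ε/D = 4.46×10^-6 → f = 0.01096 (Swamee-Jain)
Major: h_f = f(L/D)·V²/2g = 0.01096·3567·0.2286 = 8.939 m
Minor: ΣK = 8.80; h_m = ΣK·V²/2g = 2.012 m
Total H_L = 8.939 + 2.012 = 10.95 m

H_L ≈ 11.0 m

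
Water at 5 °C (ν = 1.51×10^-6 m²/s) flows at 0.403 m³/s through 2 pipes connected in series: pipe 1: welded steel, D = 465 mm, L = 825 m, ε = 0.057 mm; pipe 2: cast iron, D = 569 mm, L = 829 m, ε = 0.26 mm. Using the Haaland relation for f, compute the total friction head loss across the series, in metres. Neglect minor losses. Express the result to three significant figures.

Pipe 1: V = 2.373 m/s, Re = 7.31×10^5, ε/D = 1.23×10^-4, f = 0.01399, h_1 = f(L/D)V²/2g = 7.124 m
Pipe 2: V = 1.585 m/s, Re = 5.97×10^5, ε/D = 4.57×10^-4, f = 0.01716, h_2 = f(L/D)V²/2g = 3.201 m
Series → Q common, losses add: H = Σh = 10.33 m

H ≈ 10.3 m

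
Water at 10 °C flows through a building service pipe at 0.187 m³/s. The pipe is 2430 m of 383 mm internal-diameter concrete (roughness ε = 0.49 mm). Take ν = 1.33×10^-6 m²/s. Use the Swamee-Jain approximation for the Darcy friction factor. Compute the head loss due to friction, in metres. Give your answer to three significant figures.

h_f ≈ 18.3 m

V = 4Q/(πD²) = 4·0.187/(π·0.383²) = 1.623 m/s
Re = VD/ν = 1.623·0.383/1.33×10^-6 = 4.67×10^5 → turbulent
ε/D = 0.49/383 = 0.00128
Swamee-Jain: f = 0.02153
h_f = f(L/D)V²/(2g) = 0.02153·(2430/0.383)·1.623²/(2·9.81) = 18.34 m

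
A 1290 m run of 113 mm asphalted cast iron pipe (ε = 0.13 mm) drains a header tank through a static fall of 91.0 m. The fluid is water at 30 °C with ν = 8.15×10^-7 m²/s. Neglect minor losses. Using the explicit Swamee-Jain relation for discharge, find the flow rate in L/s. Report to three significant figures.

Swamee-Jain (Type II): Q = -0.965·√(gD⁵h_f/L)·ln[ε/(3.7D) + √(3.17ν²L/(gD³h_f))]
√(gD⁵h_f/L) = √(9.81·0.113⁵·91.0/1290) = 0.003571
ε/(3.7D) = 3.11×10^-4; √(3.17ν²L/(gD³h_f)) = 4.59×10^-5
Q = -0.965·0.003571·ln(3.569×10^-4) = 0.02735 m³/s
Check: V = 2.73 m/s, Re = 3.78×10^5, f = 0.02117, h_f = 91.6 m ≈ 91.0 m ✓

Q ≈ 27.4 L/s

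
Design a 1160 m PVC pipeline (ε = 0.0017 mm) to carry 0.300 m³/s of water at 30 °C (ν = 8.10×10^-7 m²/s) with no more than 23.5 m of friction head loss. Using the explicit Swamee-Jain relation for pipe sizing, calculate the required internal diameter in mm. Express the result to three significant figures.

D ≈ 336 mm

Swamee-Jain (Type III): D = 0.66·[ε^1.25·(LQ²/(gh_f))^4.75 + ν·Q^9.4·(L/(gh_f))^5.2]^0.04
LQ²/(gh_f) = 0.4529; L/(gh_f) = 5.032
Term 1 = ε^1.25·(…)^4.75 = 1.43×10^-9; Term 2 = ν·Q^9.4·(…)^5.2 = 4.39×10^-8
D = 0.66·(1.43×10^-9 + 4.39×10^-8)^0.04 = 0.3356 m = 336 mm
Check: V = 3.39 m/s, Re = 1.41×10^6, f = 0.01113, h_f = 22.6 m ≈ 23.5 m ✓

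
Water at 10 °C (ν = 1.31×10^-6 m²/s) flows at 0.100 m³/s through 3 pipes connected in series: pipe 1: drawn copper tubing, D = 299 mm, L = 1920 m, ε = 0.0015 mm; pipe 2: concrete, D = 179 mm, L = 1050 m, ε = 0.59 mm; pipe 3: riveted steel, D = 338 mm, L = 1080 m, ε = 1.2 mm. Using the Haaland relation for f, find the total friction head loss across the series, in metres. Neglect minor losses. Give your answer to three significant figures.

Pipe 1: V = 1.424 m/s, Re = 3.25×10^5, ε/D = 5.02×10^-6, f = 0.01417, h_1 = f(L/D)V²/2g = 9.407 m
Pipe 2: V = 3.974 m/s, Re = 5.43×10^5, ε/D = 0.00330, f = 0.02714, h_2 = f(L/D)V²/2g = 128.1 m
Pipe 3: V = 1.114 m/s, Re = 2.88×10^5, ε/D = 0.00355, f = 0.02788, h_3 = f(L/D)V²/2g = 5.640 m
Series → Q common, losses add: H = Σh = 143.2 m

H ≈ 143 m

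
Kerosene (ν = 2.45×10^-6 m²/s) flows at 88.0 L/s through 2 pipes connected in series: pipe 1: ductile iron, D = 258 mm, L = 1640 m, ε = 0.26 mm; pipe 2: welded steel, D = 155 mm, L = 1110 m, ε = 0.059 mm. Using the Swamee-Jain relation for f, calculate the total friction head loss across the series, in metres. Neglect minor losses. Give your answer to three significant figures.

H ≈ 160 m

Pipe 1: V = 1.683 m/s, Re = 1.77×10^5, ε/D = 0.00101, f = 0.02138, h_1 = f(L/D)V²/2g = 19.63 m
Pipe 2: V = 4.664 m/s, Re = 2.95×10^5, ε/D = 3.81×10^-4, f = 0.01763, h_2 = f(L/D)V²/2g = 139.9 m
Series → Q common, losses add: H = Σh = 159.6 m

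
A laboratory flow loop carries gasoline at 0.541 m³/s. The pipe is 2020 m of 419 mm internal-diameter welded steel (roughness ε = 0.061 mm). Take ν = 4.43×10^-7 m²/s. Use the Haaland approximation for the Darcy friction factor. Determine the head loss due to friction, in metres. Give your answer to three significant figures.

h_f ≈ 50.0 m

V = 4Q/(πD²) = 4·0.541/(π·0.419²) = 3.924 m/s
Re = VD/ν = 3.924·0.419/4.43×10^-7 = 3.71×10^6 → turbulent
ε/D = 0.061/419 = 1.46×10^-4
Haaland: f = 0.01322
h_f = f(L/D)V²/(2g) = 0.01322·(2020/0.419)·3.924²/(2·9.81) = 50.02 m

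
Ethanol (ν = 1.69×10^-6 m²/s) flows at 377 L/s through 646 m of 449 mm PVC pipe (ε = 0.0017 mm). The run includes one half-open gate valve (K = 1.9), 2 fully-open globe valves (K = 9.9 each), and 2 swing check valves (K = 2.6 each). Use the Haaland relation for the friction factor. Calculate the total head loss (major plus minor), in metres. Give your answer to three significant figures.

H_L ≈ 13.0 m

V = 4Q/(πD²) = 2.381 m/s; V²/2g = 0.2889 m
Re = 6.33×10^5, ε/D = 3.79×10^-6 → f = 0.01258 (Haaland)
Major: h_f = f(L/D)·V²/2g = 0.01258·1439·0.2889 = 5.229 m
Minor: ΣK = 26.9; h_m = ΣK·V²/2g = 7.773 m
Total H_L = 5.229 + 7.773 = 13.00 m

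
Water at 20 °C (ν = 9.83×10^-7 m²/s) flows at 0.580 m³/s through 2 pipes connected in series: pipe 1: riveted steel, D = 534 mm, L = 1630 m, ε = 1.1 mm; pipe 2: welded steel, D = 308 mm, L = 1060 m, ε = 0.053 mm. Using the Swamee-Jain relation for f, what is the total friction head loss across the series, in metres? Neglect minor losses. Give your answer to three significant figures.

H ≈ 172 m

Pipe 1: V = 2.590 m/s, Re = 1.41×10^6, ε/D = 0.00206, f = 0.02379, h_1 = f(L/D)V²/2g = 24.83 m
Pipe 2: V = 7.785 m/s, Re = 2.44×10^6, ε/D = 1.72×10^-4, f = 0.01387, h_2 = f(L/D)V²/2g = 147.4 m
Series → Q common, losses add: H = Σh = 172.2 m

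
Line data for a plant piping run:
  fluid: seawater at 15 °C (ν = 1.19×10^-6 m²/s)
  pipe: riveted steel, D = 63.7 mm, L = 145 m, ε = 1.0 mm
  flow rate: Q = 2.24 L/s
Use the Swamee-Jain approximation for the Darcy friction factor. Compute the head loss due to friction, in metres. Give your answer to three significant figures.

V = 4Q/(πD²) = 4·0.00224/(π·0.0637²) = 0.7029 m/s
Re = VD/ν = 0.7029·0.0637/1.19×10^-6 = 3.76×10^4 → turbulent
ε/D = 1.0/63.7 = 0.0157
Swamee-Jain: f = 0.04606
h_f = f(L/D)V²/(2g) = 0.04606·(145/0.0637)·0.7029²/(2·9.81) = 2.640 m

h_f ≈ 2.64 m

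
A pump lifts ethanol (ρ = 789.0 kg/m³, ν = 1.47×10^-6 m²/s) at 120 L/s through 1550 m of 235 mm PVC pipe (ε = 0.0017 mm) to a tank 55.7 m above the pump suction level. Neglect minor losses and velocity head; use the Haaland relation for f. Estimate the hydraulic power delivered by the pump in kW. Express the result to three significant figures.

P_hyd ≈ 83.8 kW

V = 4Q/(πD²) = 2.767 m/s; Re = 4.42×10^5; ε/D = 7.23×10^-6; f = 0.01343
h_f = f(L/D)V²/2g = 34.55 m
Total head H = z + h_f = 55.7 + 34.55 = 90.25 m
P_hyd = ρgQH = 789.0·9.81·0.120·90.25 = 83.83 kW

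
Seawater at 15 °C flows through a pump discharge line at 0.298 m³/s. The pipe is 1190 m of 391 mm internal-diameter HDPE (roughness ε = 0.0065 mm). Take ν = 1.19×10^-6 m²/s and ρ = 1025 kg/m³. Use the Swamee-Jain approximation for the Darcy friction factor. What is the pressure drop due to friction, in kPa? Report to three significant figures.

V = 4Q/(πD²) = 4·0.298/(π·0.391²) = 2.482 m/s
Re = VD/ν = 2.482·0.391/1.19×10^-6 = 8.15×10^5 → turbulent
ε/D = 0.0065/391 = 1.66×10^-5
Swamee-Jain: f = 0.01237
h_f = f(L/D)V²/(2g) = 0.01237·(1190/0.391)·2.482²/(2·9.81) = 11.82 m
Δp = ρg·h_f = 1025·9.81·11.82 = 118.8 kPa

Δp ≈ 119 kPa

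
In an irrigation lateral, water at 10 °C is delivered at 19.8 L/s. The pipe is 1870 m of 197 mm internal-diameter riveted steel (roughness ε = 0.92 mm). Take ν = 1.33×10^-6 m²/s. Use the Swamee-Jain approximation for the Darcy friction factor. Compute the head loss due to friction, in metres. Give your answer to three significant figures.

h_f ≈ 6.33 m

V = 4Q/(πD²) = 4·0.0198/(π·0.197²) = 0.6496 m/s
Re = VD/ν = 0.6496·0.197/1.33×10^-6 = 9.62×10^4 → turbulent
ε/D = 0.92/197 = 0.00467
Swamee-Jain: f = 0.03103
h_f = f(L/D)V²/(2g) = 0.03103·(1870/0.197)·0.6496²/(2·9.81) = 6.334 m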